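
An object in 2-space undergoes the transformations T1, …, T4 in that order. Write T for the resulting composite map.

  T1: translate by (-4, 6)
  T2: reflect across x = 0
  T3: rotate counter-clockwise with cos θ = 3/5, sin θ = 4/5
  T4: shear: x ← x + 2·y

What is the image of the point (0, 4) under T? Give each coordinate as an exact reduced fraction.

T1 translate by (-4, 6): (0, 4) → (-4, 10)
T2 reflect across x = 0: (-4, 10) → (4, 10)
T3 rotate counter-clockwise with cos θ = 3/5, sin θ = 4/5: (4, 10) → (-28/5, 46/5)
T4 shear: x ← x + 2·y: (-28/5, 46/5) → (64/5, 46/5)

T(p) = (64/5, 46/5)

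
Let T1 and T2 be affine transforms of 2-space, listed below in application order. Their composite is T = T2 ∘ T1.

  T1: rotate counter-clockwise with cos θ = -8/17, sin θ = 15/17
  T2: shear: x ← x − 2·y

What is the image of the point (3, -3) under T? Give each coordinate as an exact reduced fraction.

T1 rotate counter-clockwise with cos θ = -8/17, sin θ = 15/17: (3, -3) → (21/17, 69/17)
T2 shear: x ← x − 2·y: (21/17, 69/17) → (-117/17, 69/17)

T(p) = (-117/17, 69/17)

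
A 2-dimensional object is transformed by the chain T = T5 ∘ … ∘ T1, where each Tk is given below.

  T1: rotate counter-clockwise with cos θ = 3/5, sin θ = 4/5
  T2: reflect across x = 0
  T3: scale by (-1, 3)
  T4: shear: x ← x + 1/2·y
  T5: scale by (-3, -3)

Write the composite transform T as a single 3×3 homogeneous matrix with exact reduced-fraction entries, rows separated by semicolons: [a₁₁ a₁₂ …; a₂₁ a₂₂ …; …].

T1 = [3/5 -4/5 0; 4/5 3/5 0; 0 0 1]
T2·T1 = [-3/5 4/5 0; 4/5 3/5 0; 0 0 1]
T3·…·T1 = [3/5 -4/5 0; 12/5 9/5 0; 0 0 1]
T4·…·T1 = [9/5 1/10 0; 12/5 9/5 0; 0 0 1]
T5·…·T1 = [-27/5 -3/10 0; -36/5 -27/5 0; 0 0 1]

T = [-27/5 -3/10 0; -36/5 -27/5 0; 0 0 1]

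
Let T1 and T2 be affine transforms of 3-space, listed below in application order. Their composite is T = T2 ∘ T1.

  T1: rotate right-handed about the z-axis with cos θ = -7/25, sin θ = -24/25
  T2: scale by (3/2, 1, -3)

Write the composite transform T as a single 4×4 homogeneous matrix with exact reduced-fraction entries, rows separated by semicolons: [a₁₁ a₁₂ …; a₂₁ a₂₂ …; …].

T1 = [-7/25 24/25 0 0; -24/25 -7/25 0 0; 0 0 1 0; 0 0 0 1]
T2·T1 = [-21/50 36/25 0 0; -24/25 -7/25 0 0; 0 0 -3 0; 0 0 0 1]

T = [-21/50 36/25 0 0; -24/25 -7/25 0 0; 0 0 -3 0; 0 0 0 1]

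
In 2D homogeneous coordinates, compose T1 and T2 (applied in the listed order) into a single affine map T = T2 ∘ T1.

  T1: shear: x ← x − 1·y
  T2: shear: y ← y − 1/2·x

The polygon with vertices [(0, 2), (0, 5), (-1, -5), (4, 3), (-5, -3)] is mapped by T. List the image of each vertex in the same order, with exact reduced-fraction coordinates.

T1 shear: x ← x − 1·y: (0, 2) → (-2, 2); (0, 5) → (-5, 5); (-1, -5) → (4, -5); (4, 3) → (1, 3); (-5, -3) → (-2, -3)
T2 shear: y ← y − 1/2·x: (-2, 2) → (-2, 3); (-5, 5) → (-5, 15/2); (4, -5) → (4, -7); (1, 3) → (1, 5/2); (-2, -3) → (-2, -2)

image vertices: (-2, 3), (-5, 15/2), (4, -7), (1, 5/2), (-2, -2)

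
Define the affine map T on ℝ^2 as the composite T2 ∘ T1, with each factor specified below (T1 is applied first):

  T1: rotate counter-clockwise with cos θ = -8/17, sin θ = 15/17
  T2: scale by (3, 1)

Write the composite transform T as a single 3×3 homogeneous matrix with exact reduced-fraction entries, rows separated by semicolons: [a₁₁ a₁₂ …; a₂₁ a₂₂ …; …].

T1 = [-8/17 -15/17 0; 15/17 -8/17 0; 0 0 1]
T2·T1 = [-24/17 -45/17 0; 15/17 -8/17 0; 0 0 1]

T = [-24/17 -45/17 0; 15/17 -8/17 0; 0 0 1]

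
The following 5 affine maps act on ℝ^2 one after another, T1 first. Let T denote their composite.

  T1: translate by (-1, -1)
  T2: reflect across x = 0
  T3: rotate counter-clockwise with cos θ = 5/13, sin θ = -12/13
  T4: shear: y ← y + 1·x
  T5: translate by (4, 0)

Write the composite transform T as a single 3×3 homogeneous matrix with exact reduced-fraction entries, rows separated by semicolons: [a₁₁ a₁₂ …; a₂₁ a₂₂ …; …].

T = [-5/13 12/13 45/13; 7/13 17/13 -24/13; 0 0 1]

T1 = [1 0 -1; 0 1 -1; 0 0 1]
T2·T1 = [-1 0 1; 0 1 -1; 0 0 1]
T3·…·T1 = [-5/13 12/13 -7/13; 12/13 5/13 -17/13; 0 0 1]
T4·…·T1 = [-5/13 12/13 -7/13; 7/13 17/13 -24/13; 0 0 1]
T5·…·T1 = [-5/13 12/13 45/13; 7/13 17/13 -24/13; 0 0 1]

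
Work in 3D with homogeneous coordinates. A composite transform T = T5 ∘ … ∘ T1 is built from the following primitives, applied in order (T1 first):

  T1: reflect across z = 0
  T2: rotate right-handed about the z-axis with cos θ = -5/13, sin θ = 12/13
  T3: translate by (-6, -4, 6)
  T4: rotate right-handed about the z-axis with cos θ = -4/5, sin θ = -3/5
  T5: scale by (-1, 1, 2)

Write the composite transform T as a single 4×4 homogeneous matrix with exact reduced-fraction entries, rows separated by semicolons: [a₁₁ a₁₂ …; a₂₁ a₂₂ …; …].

T = [-56/65 -33/65 0 -12/5; -33/65 56/65 0 34/5; 0 0 -2 12; 0 0 0 1]

T1 = [1 0 0 0; 0 1 0 0; 0 0 -1 0; 0 0 0 1]
T2·T1 = [-5/13 -12/13 0 0; 12/13 -5/13 0 0; 0 0 -1 0; 0 0 0 1]
T3·…·T1 = [-5/13 -12/13 0 -6; 12/13 -5/13 0 -4; 0 0 -1 6; 0 0 0 1]
T4·…·T1 = [56/65 33/65 0 12/5; -33/65 56/65 0 34/5; 0 0 -1 6; 0 0 0 1]
T5·…·T1 = [-56/65 -33/65 0 -12/5; -33/65 56/65 0 34/5; 0 0 -2 12; 0 0 0 1]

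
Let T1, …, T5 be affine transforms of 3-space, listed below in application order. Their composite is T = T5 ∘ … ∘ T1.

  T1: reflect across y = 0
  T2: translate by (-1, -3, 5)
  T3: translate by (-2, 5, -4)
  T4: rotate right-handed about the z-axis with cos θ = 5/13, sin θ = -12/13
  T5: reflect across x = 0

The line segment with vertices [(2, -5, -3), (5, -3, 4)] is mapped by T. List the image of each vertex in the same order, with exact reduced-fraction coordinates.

image vertices: (-79/13, 47/13, -2), (-70/13, 1/13, 5)

T1 reflect across y = 0: (2, -5, -3) → (2, 5, -3); (5, -3, 4) → (5, 3, 4)
T2 translate by (-1, -3, 5): (2, 5, -3) → (1, 2, 2); (5, 3, 4) → (4, 0, 9)
T3 translate by (-2, 5, -4): (1, 2, 2) → (-1, 7, -2); (4, 0, 9) → (2, 5, 5)
T4 rotate right-handed about the z-axis with cos θ = 5/13, sin θ = -12/13: (-1, 7, -2) → (79/13, 47/13, -2); (2, 5, 5) → (70/13, 1/13, 5)
T5 reflect across x = 0: (79/13, 47/13, -2) → (-79/13, 47/13, -2); (70/13, 1/13, 5) → (-70/13, 1/13, 5)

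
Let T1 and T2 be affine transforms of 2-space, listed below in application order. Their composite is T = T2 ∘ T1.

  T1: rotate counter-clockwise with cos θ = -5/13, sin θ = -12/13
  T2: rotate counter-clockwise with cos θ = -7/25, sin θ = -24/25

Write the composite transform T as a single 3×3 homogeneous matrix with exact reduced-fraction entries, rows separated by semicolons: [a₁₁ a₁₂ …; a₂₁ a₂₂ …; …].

T = [-253/325 -204/325 0; 204/325 -253/325 0; 0 0 1]

T1 = [-5/13 12/13 0; -12/13 -5/13 0; 0 0 1]
T2·T1 = [-253/325 -204/325 0; 204/325 -253/325 0; 0 0 1]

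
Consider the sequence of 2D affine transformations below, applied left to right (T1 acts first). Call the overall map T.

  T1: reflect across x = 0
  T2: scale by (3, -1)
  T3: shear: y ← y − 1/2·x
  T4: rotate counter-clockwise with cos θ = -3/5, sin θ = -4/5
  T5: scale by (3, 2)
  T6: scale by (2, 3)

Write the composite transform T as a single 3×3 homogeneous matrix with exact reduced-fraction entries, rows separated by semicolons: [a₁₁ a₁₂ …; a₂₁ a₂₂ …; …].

T = [18 -24/5 0; 9 18/5 0; 0 0 1]

T1 = [-1 0 0; 0 1 0; 0 0 1]
T2·T1 = [-3 0 0; 0 -1 0; 0 0 1]
T3·…·T1 = [-3 0 0; 3/2 -1 0; 0 0 1]
T4·…·T1 = [3 -4/5 0; 3/2 3/5 0; 0 0 1]
T5·…·T1 = [9 -12/5 0; 3 6/5 0; 0 0 1]
T6·…·T1 = [18 -24/5 0; 9 18/5 0; 0 0 1]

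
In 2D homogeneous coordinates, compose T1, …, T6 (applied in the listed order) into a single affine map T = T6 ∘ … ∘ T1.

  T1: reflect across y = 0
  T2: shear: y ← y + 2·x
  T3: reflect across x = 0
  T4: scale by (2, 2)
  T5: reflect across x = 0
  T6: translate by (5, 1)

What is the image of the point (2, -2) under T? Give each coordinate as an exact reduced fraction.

T(p) = (9, 13)

T1 reflect across y = 0: (2, -2) → (2, 2)
T2 shear: y ← y + 2·x: (2, 2) → (2, 6)
T3 reflect across x = 0: (2, 6) → (-2, 6)
T4 scale by (2, 2): (-2, 6) → (-4, 12)
T5 reflect across x = 0: (-4, 12) → (4, 12)
T6 translate by (5, 1): (4, 12) → (9, 13)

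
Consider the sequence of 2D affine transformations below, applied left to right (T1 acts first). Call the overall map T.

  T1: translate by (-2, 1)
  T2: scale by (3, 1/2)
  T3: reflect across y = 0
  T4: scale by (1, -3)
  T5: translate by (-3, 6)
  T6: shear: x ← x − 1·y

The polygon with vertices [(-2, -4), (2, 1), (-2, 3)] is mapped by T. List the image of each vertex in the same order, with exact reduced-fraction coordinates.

T1 translate by (-2, 1): (-2, -4) → (-4, -3); (2, 1) → (0, 2); (-2, 3) → (-4, 4)
T2 scale by (3, 1/2): (-4, -3) → (-12, -3/2); (0, 2) → (0, 1); (-4, 4) → (-12, 2)
T3 reflect across y = 0: (-12, -3/2) → (-12, 3/2); (0, 1) → (0, -1); (-12, 2) → (-12, -2)
T4 scale by (1, -3): (-12, 3/2) → (-12, -9/2); (0, -1) → (0, 3); (-12, -2) → (-12, 6)
T5 translate by (-3, 6): (-12, -9/2) → (-15, 3/2); (0, 3) → (-3, 9); (-12, 6) → (-15, 12)
T6 shear: x ← x − 1·y: (-15, 3/2) → (-33/2, 3/2); (-3, 9) → (-12, 9); (-15, 12) → (-27, 12)

image vertices: (-33/2, 3/2), (-12, 9), (-27, 12)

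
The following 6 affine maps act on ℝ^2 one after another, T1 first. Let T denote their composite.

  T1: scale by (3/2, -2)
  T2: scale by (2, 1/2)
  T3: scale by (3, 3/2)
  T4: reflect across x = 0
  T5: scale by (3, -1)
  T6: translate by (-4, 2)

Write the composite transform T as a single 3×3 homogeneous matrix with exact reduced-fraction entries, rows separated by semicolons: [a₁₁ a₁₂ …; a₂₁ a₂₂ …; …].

T1 = [3/2 0 0; 0 -2 0; 0 0 1]
T2·T1 = [3 0 0; 0 -1 0; 0 0 1]
T3·…·T1 = [9 0 0; 0 -3/2 0; 0 0 1]
T4·…·T1 = [-9 0 0; 0 -3/2 0; 0 0 1]
T5·…·T1 = [-27 0 0; 0 3/2 0; 0 0 1]
T6·…·T1 = [-27 0 -4; 0 3/2 2; 0 0 1]

T = [-27 0 -4; 0 3/2 2; 0 0 1]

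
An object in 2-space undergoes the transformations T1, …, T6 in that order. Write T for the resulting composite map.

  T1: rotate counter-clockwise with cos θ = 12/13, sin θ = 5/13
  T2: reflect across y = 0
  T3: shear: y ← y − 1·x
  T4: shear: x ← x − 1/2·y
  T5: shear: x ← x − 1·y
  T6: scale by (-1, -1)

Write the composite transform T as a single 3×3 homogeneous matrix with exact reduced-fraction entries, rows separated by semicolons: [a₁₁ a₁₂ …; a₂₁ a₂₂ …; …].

T1 = [12/13 -5/13 0; 5/13 12/13 0; 0 0 1]
T2·T1 = [12/13 -5/13 0; -5/13 -12/13 0; 0 0 1]
T3·…·T1 = [12/13 -5/13 0; -17/13 -7/13 0; 0 0 1]
T4·…·T1 = [41/26 -3/26 0; -17/13 -7/13 0; 0 0 1]
T5·…·T1 = [75/26 11/26 0; -17/13 -7/13 0; 0 0 1]
T6·…·T1 = [-75/26 -11/26 0; 17/13 7/13 0; 0 0 1]

T = [-75/26 -11/26 0; 17/13 7/13 0; 0 0 1]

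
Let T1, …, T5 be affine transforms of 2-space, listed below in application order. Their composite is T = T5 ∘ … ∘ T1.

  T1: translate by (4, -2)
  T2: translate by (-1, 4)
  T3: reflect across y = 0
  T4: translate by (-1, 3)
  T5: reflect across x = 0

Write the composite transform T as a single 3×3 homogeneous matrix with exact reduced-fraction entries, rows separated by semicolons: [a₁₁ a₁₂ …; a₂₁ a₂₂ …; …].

T1 = [1 0 4; 0 1 -2; 0 0 1]
T2·T1 = [1 0 3; 0 1 2; 0 0 1]
T3·…·T1 = [1 0 3; 0 -1 -2; 0 0 1]
T4·…·T1 = [1 0 2; 0 -1 1; 0 0 1]
T5·…·T1 = [-1 0 -2; 0 -1 1; 0 0 1]

T = [-1 0 -2; 0 -1 1; 0 0 1]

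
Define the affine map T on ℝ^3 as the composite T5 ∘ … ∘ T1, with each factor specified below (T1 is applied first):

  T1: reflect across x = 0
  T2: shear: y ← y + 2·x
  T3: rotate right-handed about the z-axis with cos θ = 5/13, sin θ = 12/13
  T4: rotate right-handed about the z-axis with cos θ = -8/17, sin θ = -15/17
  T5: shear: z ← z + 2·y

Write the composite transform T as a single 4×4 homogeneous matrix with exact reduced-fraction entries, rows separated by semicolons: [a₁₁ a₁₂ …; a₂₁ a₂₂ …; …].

T1 = [-1 0 0 0; 0 1 0 0; 0 0 1 0; 0 0 0 1]
T2·T1 = [-1 0 0 0; -2 1 0 0; 0 0 1 0; 0 0 0 1]
T3·…·T1 = [19/13 -12/13 0 0; -22/13 5/13 0 0; 0 0 1 0; 0 0 0 1]
T4·…·T1 = [-482/221 171/221 0 0; -109/221 140/221 0 0; 0 0 1 0; 0 0 0 1]
T5·…·T1 = [-482/221 171/221 0 0; -109/221 140/221 0 0; -218/221 280/221 1 0; 0 0 0 1]

T = [-482/221 171/221 0 0; -109/221 140/221 0 0; -218/221 280/221 1 0; 0 0 0 1]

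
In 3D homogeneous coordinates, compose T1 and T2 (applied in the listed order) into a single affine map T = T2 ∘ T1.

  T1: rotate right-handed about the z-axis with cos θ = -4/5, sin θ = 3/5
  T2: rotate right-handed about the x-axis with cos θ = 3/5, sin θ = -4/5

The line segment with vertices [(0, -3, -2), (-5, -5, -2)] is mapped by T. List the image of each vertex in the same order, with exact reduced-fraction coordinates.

T1 rotate right-handed about the z-axis with cos θ = -4/5, sin θ = 3/5: (0, -3, -2) → (9/5, 12/5, -2); (-5, -5, -2) → (7, 1, -2)
T2 rotate right-handed about the x-axis with cos θ = 3/5, sin θ = -4/5: (9/5, 12/5, -2) → (9/5, -4/25, -78/25); (7, 1, -2) → (7, -1, -2)

image vertices: (9/5, -4/25, -78/25), (7, -1, -2)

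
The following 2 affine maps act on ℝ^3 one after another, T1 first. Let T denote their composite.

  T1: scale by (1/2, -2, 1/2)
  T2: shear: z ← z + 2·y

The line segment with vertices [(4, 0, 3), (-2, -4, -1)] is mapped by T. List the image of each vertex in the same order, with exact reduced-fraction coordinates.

image vertices: (2, 0, 3/2), (-1, 8, 31/2)

T1 scale by (1/2, -2, 1/2): (4, 0, 3) → (2, 0, 3/2); (-2, -4, -1) → (-1, 8, -1/2)
T2 shear: z ← z + 2·y: (2, 0, 3/2) → (2, 0, 3/2); (-1, 8, -1/2) → (-1, 8, 31/2)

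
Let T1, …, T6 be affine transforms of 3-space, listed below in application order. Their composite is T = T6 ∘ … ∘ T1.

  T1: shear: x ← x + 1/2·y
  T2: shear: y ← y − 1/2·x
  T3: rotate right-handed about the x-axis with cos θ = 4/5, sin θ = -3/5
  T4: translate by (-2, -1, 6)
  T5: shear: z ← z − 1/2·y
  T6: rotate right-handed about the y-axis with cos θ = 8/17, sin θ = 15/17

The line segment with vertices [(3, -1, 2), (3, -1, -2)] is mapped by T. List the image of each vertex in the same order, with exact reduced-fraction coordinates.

T1 shear: x ← x + 1/2·y: (3, -1, 2) → (5/2, -1, 2); (3, -1, -2) → (5/2, -1, -2)
T2 shear: y ← y − 1/2·x: (5/2, -1, 2) → (5/2, -9/4, 2); (5/2, -1, -2) → (5/2, -9/4, -2)
T3 rotate right-handed about the x-axis with cos θ = 4/5, sin θ = -3/5: (5/2, -9/4, 2) → (5/2, -3/5, 59/20); (5/2, -9/4, -2) → (5/2, -3, -1/4)
T4 translate by (-2, -1, 6): (5/2, -3/5, 59/20) → (1/2, -8/5, 179/20); (5/2, -3, -1/4) → (1/2, -4, 23/4)
T5 shear: z ← z − 1/2·y: (1/2, -8/5, 179/20) → (1/2, -8/5, 39/4); (1/2, -4, 23/4) → (1/2, -4, 31/4)
T6 rotate right-handed about the y-axis with cos θ = 8/17, sin θ = 15/17: (1/2, -8/5, 39/4) → (601/68, -8/5, 141/34); (1/2, -4, 31/4) → (481/68, -4, 109/34)

image vertices: (601/68, -8/5, 141/34), (481/68, -4, 109/34)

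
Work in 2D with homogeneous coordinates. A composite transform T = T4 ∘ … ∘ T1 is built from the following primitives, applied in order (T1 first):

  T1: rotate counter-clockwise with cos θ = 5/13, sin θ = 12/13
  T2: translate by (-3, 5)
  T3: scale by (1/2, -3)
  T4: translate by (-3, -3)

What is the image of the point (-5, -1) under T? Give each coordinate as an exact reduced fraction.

T1 rotate counter-clockwise with cos θ = 5/13, sin θ = 12/13: (-5, -1) → (-1, -5)
T2 translate by (-3, 5): (-1, -5) → (-4, 0)
T3 scale by (1/2, -3): (-4, 0) → (-2, 0)
T4 translate by (-3, -3): (-2, 0) → (-5, -3)

T(p) = (-5, -3)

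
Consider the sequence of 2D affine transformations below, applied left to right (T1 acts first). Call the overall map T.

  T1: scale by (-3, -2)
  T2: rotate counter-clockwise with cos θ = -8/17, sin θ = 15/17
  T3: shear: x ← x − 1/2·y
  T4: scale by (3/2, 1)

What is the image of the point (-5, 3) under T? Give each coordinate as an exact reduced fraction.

T1 scale by (-3, -2): (-5, 3) → (15, -6)
T2 rotate counter-clockwise with cos θ = -8/17, sin θ = 15/17: (15, -6) → (-30/17, 273/17)
T3 shear: x ← x − 1/2·y: (-30/17, 273/17) → (-333/34, 273/17)
T4 scale by (3/2, 1): (-333/34, 273/17) → (-999/68, 273/17)

T(p) = (-999/68, 273/17)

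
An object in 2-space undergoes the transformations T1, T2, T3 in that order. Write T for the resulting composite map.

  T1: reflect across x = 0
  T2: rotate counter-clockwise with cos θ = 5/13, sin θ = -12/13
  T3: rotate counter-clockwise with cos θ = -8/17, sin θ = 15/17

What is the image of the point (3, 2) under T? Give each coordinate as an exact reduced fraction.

T(p) = (-762/221, -233/221)

T1 reflect across x = 0: (3, 2) → (-3, 2)
T2 rotate counter-clockwise with cos θ = 5/13, sin θ = -12/13: (-3, 2) → (9/13, 46/13)
T3 rotate counter-clockwise with cos θ = -8/17, sin θ = 15/17: (9/13, 46/13) → (-762/221, -233/221)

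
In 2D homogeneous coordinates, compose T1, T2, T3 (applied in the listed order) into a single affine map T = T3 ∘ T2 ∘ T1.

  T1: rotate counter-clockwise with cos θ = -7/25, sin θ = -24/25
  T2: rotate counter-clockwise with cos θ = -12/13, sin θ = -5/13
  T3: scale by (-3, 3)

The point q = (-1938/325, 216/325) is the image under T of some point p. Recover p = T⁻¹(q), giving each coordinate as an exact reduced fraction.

T1 = [-7/25 24/25 0; -24/25 -7/25 0; 0 0 1]
T2·T1 = [-36/325 -323/325 0; 323/325 -36/325 0; 0 0 1]
T3·…·T1 = [108/325 969/325 0; 969/325 -108/325 0; 0 0 1]
det M = -9; M⁻¹ = [12/325 323/975 0; 323/975 -12/325 0; 0 0 1]
M⁻¹ · (-1938/325, 216/325)ᵀ = (0, -2)ᵀ

p = (0, -2)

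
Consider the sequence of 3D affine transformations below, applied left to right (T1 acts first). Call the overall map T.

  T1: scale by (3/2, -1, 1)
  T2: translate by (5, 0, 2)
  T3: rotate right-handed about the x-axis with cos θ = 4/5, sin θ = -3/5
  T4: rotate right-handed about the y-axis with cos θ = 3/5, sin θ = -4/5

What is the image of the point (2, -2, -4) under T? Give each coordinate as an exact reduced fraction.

T(p) = (176/25, 2/5, 118/25)

T1 scale by (3/2, -1, 1): (2, -2, -4) → (3, 2, -4)
T2 translate by (5, 0, 2): (3, 2, -4) → (8, 2, -2)
T3 rotate right-handed about the x-axis with cos θ = 4/5, sin θ = -3/5: (8, 2, -2) → (8, 2/5, -14/5)
T4 rotate right-handed about the y-axis with cos θ = 3/5, sin θ = -4/5: (8, 2/5, -14/5) → (176/25, 2/5, 118/25)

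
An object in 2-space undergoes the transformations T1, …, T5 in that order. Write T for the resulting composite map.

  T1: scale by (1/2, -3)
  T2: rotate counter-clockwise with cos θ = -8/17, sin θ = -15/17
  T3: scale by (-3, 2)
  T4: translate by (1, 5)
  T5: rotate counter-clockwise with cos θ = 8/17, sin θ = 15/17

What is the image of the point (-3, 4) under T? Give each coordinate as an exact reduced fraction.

T(p) = (-662/289, 10391/289)

T1 scale by (1/2, -3): (-3, 4) → (-3/2, -12)
T2 rotate counter-clockwise with cos θ = -8/17, sin θ = -15/17: (-3/2, -12) → (-168/17, 237/34)
T3 scale by (-3, 2): (-168/17, 237/34) → (504/17, 237/17)
T4 translate by (1, 5): (504/17, 237/17) → (521/17, 322/17)
T5 rotate counter-clockwise with cos θ = 8/17, sin θ = 15/17: (521/17, 322/17) → (-662/289, 10391/289)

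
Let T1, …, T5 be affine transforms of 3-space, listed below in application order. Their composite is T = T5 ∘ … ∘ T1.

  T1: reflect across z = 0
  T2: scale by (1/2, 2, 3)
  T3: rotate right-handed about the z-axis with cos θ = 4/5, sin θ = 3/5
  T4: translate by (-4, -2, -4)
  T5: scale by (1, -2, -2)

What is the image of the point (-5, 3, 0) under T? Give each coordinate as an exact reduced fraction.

T1 reflect across z = 0: (-5, 3, 0) → (-5, 3, 0)
T2 scale by (1/2, 2, 3): (-5, 3, 0) → (-5/2, 6, 0)
T3 rotate right-handed about the z-axis with cos θ = 4/5, sin θ = 3/5: (-5/2, 6, 0) → (-28/5, 33/10, 0)
T4 translate by (-4, -2, -4): (-28/5, 33/10, 0) → (-48/5, 13/10, -4)
T5 scale by (1, -2, -2): (-48/5, 13/10, -4) → (-48/5, -13/5, 8)

T(p) = (-48/5, -13/5, 8)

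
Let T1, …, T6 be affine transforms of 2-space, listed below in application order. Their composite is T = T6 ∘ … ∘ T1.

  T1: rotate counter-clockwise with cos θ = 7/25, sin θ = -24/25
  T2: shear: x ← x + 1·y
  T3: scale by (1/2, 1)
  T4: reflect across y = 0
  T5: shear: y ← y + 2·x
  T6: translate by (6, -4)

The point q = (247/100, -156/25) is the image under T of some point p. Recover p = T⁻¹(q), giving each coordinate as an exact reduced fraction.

T1 = [7/25 24/25 0; -24/25 7/25 0; 0 0 1]
T2·T1 = [-17/25 31/25 0; -24/25 7/25 0; 0 0 1]
T3·…·T1 = [-17/50 31/50 0; -24/25 7/25 0; 0 0 1]
T4·…·T1 = [-17/50 31/50 0; 24/25 -7/25 0; 0 0 1]
T5·…·T1 = [-17/50 31/50 0; 7/25 24/25 0; 0 0 1]
T6·…·T1 = [-17/50 31/50 6; 7/25 24/25 -4; 0 0 1]
det M = -1/2; M⁻¹ = [-48/25 31/25 412/25; 14/25 17/25 -16/25; 0 0 1]
M⁻¹ · (247/100, -156/25)ᵀ = (4, -7/2)ᵀ

p = (4, -7/2)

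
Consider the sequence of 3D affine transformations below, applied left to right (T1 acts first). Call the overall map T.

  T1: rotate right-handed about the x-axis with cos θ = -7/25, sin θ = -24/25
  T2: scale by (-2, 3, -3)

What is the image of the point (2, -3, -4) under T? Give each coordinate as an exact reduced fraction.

T1 rotate right-handed about the x-axis with cos θ = -7/25, sin θ = -24/25: (2, -3, -4) → (2, -3, 4)
T2 scale by (-2, 3, -3): (2, -3, 4) → (-4, -9, -12)

T(p) = (-4, -9, -12)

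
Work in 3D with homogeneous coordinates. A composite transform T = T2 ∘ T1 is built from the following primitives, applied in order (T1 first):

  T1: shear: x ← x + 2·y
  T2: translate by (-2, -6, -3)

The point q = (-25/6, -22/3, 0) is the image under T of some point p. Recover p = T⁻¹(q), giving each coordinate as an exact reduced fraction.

p = (1/2, -4/3, 3)

T1 = [1 2 0 0; 0 1 0 0; 0 0 1 0; 0 0 0 1]
T2·T1 = [1 2 0 -2; 0 1 0 -6; 0 0 1 -3; 0 0 0 1]
det M = 1; M⁻¹ = [1 -2 0 -10; 0 1 0 6; 0 0 1 3; 0 0 0 1]
M⁻¹ · (-25/6, -22/3, 0)ᵀ = (1/2, -4/3, 3)ᵀ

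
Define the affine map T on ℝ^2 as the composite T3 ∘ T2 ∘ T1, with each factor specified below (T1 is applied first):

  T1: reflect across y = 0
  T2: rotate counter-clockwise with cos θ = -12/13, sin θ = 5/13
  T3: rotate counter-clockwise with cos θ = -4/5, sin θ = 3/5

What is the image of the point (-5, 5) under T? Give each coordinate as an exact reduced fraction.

T1 reflect across y = 0: (-5, 5) → (-5, -5)
T2 rotate counter-clockwise with cos θ = -12/13, sin θ = 5/13: (-5, -5) → (85/13, 35/13)
T3 rotate counter-clockwise with cos θ = -4/5, sin θ = 3/5: (85/13, 35/13) → (-89/13, 23/13)

T(p) = (-89/13, 23/13)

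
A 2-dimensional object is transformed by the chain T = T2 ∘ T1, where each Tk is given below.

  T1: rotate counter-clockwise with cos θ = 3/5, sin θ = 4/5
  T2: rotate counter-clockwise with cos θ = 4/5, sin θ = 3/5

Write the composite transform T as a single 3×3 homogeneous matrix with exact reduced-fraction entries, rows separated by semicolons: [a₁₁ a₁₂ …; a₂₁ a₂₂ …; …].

T1 = [3/5 -4/5 0; 4/5 3/5 0; 0 0 1]
T2·T1 = [0 -1 0; 1 0 0; 0 0 1]

T = [0 -1 0; 1 0 0; 0 0 1]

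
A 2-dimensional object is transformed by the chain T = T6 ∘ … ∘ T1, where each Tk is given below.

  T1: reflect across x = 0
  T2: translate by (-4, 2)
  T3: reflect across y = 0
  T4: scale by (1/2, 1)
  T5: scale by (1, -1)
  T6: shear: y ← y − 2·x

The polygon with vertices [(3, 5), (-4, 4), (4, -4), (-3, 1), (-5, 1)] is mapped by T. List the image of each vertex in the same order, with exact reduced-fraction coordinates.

T1 reflect across x = 0: (3, 5) → (-3, 5); (-4, 4) → (4, 4); (4, -4) → (-4, -4); (-3, 1) → (3, 1); (-5, 1) → (5, 1)
T2 translate by (-4, 2): (-3, 5) → (-7, 7); (4, 4) → (0, 6); (-4, -4) → (-8, -2); (3, 1) → (-1, 3); (5, 1) → (1, 3)
T3 reflect across y = 0: (-7, 7) → (-7, -7); (0, 6) → (0, -6); (-8, -2) → (-8, 2); (-1, 3) → (-1, -3); (1, 3) → (1, -3)
T4 scale by (1/2, 1): (-7, -7) → (-7/2, -7); (0, -6) → (0, -6); (-8, 2) → (-4, 2); (-1, -3) → (-1/2, -3); (1, -3) → (1/2, -3)
T5 scale by (1, -1): (-7/2, -7) → (-7/2, 7); (0, -6) → (0, 6); (-4, 2) → (-4, -2); (-1/2, -3) → (-1/2, 3); (1/2, -3) → (1/2, 3)
T6 shear: y ← y − 2·x: (-7/2, 7) → (-7/2, 14); (0, 6) → (0, 6); (-4, -2) → (-4, 6); (-1/2, 3) → (-1/2, 4); (1/2, 3) → (1/2, 2)

image vertices: (-7/2, 14), (0, 6), (-4, 6), (-1/2, 4), (1/2, 2)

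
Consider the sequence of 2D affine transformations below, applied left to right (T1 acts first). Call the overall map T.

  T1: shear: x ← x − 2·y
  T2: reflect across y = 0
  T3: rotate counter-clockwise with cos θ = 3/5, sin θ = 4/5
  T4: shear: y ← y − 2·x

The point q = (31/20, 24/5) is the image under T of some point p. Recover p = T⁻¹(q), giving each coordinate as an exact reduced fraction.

p = (1/4, -7/2)

T1 = [1 -2 0; 0 1 0; 0 0 1]
T2·T1 = [1 -2 0; 0 -1 0; 0 0 1]
T3·…·T1 = [3/5 -2/5 0; 4/5 -11/5 0; 0 0 1]
T4·…·T1 = [3/5 -2/5 0; -2/5 -7/5 0; 0 0 1]
det M = -1; M⁻¹ = [7/5 -2/5 0; -2/5 -3/5 0; 0 0 1]
M⁻¹ · (31/20, 24/5)ᵀ = (1/4, -7/2)ᵀ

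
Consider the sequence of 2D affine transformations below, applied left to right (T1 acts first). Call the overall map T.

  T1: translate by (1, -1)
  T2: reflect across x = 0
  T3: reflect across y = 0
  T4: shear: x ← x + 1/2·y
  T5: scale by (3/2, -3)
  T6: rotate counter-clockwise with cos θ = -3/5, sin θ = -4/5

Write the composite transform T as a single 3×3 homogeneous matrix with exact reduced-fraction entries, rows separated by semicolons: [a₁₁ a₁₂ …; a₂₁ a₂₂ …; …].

T = [9/10 57/20 -39/20; 6/5 -6/5 12/5; 0 0 1]

T1 = [1 0 1; 0 1 -1; 0 0 1]
T2·T1 = [-1 0 -1; 0 1 -1; 0 0 1]
T3·…·T1 = [-1 0 -1; 0 -1 1; 0 0 1]
T4·…·T1 = [-1 -1/2 -1/2; 0 -1 1; 0 0 1]
T5·…·T1 = [-3/2 -3/4 -3/4; 0 3 -3; 0 0 1]
T6·…·T1 = [9/10 57/20 -39/20; 6/5 -6/5 12/5; 0 0 1]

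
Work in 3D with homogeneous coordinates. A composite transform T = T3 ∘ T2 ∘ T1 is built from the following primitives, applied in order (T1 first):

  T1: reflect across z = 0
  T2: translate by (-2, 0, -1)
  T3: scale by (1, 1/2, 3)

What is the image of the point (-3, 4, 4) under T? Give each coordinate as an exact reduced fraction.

T1 reflect across z = 0: (-3, 4, 4) → (-3, 4, -4)
T2 translate by (-2, 0, -1): (-3, 4, -4) → (-5, 4, -5)
T3 scale by (1, 1/2, 3): (-5, 4, -5) → (-5, 2, -15)

T(p) = (-5, 2, -15)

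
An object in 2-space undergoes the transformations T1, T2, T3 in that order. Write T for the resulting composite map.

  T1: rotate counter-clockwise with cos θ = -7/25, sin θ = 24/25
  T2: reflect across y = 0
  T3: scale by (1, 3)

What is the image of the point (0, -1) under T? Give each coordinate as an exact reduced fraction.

T1 rotate counter-clockwise with cos θ = -7/25, sin θ = 24/25: (0, -1) → (24/25, 7/25)
T2 reflect across y = 0: (24/25, 7/25) → (24/25, -7/25)
T3 scale by (1, 3): (24/25, -7/25) → (24/25, -21/25)

T(p) = (24/25, -21/25)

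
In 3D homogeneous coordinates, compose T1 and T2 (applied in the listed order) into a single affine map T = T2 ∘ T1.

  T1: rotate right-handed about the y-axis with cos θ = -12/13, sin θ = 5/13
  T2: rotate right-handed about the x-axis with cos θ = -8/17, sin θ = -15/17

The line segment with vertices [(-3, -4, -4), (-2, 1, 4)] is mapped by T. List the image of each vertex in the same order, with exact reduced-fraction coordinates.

image vertices: (16/13, 1361/221, 276/221), (44/13, -674/221, 109/221)

T1 rotate right-handed about the y-axis with cos θ = -12/13, sin θ = 5/13: (-3, -4, -4) → (16/13, -4, 63/13); (-2, 1, 4) → (44/13, 1, -38/13)
T2 rotate right-handed about the x-axis with cos θ = -8/17, sin θ = -15/17: (16/13, -4, 63/13) → (16/13, 1361/221, 276/221); (44/13, 1, -38/13) → (44/13, -674/221, 109/221)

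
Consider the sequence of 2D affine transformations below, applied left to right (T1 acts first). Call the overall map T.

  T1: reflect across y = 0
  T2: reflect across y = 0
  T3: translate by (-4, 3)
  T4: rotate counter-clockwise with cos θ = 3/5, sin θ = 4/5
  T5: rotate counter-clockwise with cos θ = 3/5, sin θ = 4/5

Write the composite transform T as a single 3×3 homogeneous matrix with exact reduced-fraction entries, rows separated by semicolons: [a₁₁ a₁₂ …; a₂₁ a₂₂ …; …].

T1 = [1 0 0; 0 -1 0; 0 0 1]
T2·T1 = [1 0 0; 0 1 0; 0 0 1]
T3·…·T1 = [1 0 -4; 0 1 3; 0 0 1]
T4·…·T1 = [3/5 -4/5 -24/5; 4/5 3/5 -7/5; 0 0 1]
T5·…·T1 = [-7/25 -24/25 -44/25; 24/25 -7/25 -117/25; 0 0 1]

T = [-7/25 -24/25 -44/25; 24/25 -7/25 -117/25; 0 0 1]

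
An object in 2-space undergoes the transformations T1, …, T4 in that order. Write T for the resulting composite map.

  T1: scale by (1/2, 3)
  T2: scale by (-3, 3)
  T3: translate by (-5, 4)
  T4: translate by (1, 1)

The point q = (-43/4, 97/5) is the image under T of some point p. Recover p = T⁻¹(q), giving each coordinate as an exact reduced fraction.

T1 = [1/2 0 0; 0 3 0; 0 0 1]
T2·T1 = [-3/2 0 0; 0 9 0; 0 0 1]
T3·…·T1 = [-3/2 0 -5; 0 9 4; 0 0 1]
T4·…·T1 = [-3/2 0 -4; 0 9 5; 0 0 1]
det M = -27/2; M⁻¹ = [-2/3 0 -8/3; 0 1/9 -5/9; 0 0 1]
M⁻¹ · (-43/4, 97/5)ᵀ = (9/2, 8/5)ᵀ

p = (9/2, 8/5)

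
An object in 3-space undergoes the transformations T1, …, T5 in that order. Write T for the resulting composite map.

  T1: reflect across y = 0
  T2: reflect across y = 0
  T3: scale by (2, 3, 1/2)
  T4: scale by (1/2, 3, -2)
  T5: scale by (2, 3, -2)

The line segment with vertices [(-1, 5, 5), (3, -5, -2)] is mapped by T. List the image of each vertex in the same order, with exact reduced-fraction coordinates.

image vertices: (-2, 135, 10), (6, -135, -4)

T1 reflect across y = 0: (-1, 5, 5) → (-1, -5, 5); (3, -5, -2) → (3, 5, -2)
T2 reflect across y = 0: (-1, -5, 5) → (-1, 5, 5); (3, 5, -2) → (3, -5, -2)
T3 scale by (2, 3, 1/2): (-1, 5, 5) → (-2, 15, 5/2); (3, -5, -2) → (6, -15, -1)
T4 scale by (1/2, 3, -2): (-2, 15, 5/2) → (-1, 45, -5); (6, -15, -1) → (3, -45, 2)
T5 scale by (2, 3, -2): (-1, 45, -5) → (-2, 135, 10); (3, -45, 2) → (6, -135, -4)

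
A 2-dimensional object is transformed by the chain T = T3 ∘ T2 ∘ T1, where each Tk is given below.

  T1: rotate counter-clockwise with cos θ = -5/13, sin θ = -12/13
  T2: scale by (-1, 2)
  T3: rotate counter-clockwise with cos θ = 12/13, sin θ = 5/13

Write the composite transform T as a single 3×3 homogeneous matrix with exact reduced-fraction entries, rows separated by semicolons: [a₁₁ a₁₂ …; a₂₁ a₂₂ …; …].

T1 = [-5/13 12/13 0; -12/13 -5/13 0; 0 0 1]
T2·T1 = [5/13 -12/13 0; -24/13 -10/13 0; 0 0 1]
T3·…·T1 = [180/169 -94/169 0; -263/169 -180/169 0; 0 0 1]

T = [180/169 -94/169 0; -263/169 -180/169 0; 0 0 1]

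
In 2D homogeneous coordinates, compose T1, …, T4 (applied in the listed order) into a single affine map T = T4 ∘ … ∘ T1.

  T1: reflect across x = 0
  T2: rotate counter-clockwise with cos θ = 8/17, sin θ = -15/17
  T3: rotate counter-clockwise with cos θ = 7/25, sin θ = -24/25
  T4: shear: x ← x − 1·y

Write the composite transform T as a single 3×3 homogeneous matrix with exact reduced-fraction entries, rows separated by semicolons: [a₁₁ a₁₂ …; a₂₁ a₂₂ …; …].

T = [7/425 601/425 0; 297/425 -304/425 0; 0 0 1]

T1 = [-1 0 0; 0 1 0; 0 0 1]
T2·T1 = [-8/17 15/17 0; 15/17 8/17 0; 0 0 1]
T3·…·T1 = [304/425 297/425 0; 297/425 -304/425 0; 0 0 1]
T4·…·T1 = [7/425 601/425 0; 297/425 -304/425 0; 0 0 1]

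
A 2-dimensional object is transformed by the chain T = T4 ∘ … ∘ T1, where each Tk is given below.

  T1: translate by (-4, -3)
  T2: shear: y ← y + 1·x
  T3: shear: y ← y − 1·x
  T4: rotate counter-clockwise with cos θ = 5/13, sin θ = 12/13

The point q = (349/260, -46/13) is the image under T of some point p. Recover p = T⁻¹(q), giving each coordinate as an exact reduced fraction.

T1 = [1 0 -4; 0 1 -3; 0 0 1]
T2·T1 = [1 0 -4; 1 1 -7; 0 0 1]
T3·…·T1 = [1 0 -4; 0 1 -3; 0 0 1]
T4·…·T1 = [5/13 -12/13 16/13; 12/13 5/13 -63/13; 0 0 1]
det M = 1; M⁻¹ = [5/13 12/13 4; -12/13 5/13 3; 0 0 1]
M⁻¹ · (349/260, -46/13)ᵀ = (5/4, 2/5)ᵀ

p = (5/4, 2/5)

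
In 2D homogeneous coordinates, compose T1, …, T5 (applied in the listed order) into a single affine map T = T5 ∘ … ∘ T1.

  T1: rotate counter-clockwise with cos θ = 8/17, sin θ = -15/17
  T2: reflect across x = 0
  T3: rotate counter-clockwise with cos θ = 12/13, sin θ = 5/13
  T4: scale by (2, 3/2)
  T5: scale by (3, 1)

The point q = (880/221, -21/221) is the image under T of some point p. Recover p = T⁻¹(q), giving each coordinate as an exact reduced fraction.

p = (0, -2/3)

T1 = [8/17 15/17 0; -15/17 8/17 0; 0 0 1]
T2·T1 = [-8/17 -15/17 0; -15/17 8/17 0; 0 0 1]
T3·…·T1 = [-21/221 -220/221 0; -220/221 21/221 0; 0 0 1]
T4·…·T1 = [-42/221 -440/221 0; -330/221 63/442 0; 0 0 1]
T5·…·T1 = [-126/221 -1320/221 0; -330/221 63/442 0; 0 0 1]
det M = -9; M⁻¹ = [-7/442 -440/663 0; -110/663 14/221 0; 0 0 1]
M⁻¹ · (880/221, -21/221)ᵀ = (0, -2/3)ᵀ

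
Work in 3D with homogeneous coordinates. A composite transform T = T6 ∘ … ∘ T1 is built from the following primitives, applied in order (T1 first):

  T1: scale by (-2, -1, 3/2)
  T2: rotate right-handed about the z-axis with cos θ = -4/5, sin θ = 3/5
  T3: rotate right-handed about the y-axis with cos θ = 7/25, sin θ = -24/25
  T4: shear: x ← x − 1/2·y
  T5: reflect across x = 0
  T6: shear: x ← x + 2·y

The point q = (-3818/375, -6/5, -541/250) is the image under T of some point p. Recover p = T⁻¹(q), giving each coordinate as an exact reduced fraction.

p = (1/3, -1, -5)

T1 = [-2 0 0 0; 0 -1 0 0; 0 0 3/2 0; 0 0 0 1]
T2·T1 = [8/5 3/5 0 0; -6/5 4/5 0 0; 0 0 3/2 0; 0 0 0 1]
T3·…·T1 = [56/125 21/125 -36/25 0; -6/5 4/5 0 0; 192/125 72/125 21/50 0; 0 0 0 1]
T4·…·T1 = [131/125 -29/125 -36/25 0; -6/5 4/5 0 0; 192/125 72/125 21/50 0; 0 0 0 1]
T5·…·T1 = [-131/125 29/125 36/25 0; -6/5 4/5 0 0; 192/125 72/125 21/50 0; 0 0 0 1]
T6·…·T1 = [-431/125 229/125 36/25 0; -6/5 4/5 0 0; 192/125 72/125 21/50 0; 0 0 0 1]
det M = -3; M⁻¹ = [-14/125 -1/50 48/125 0; -21/125 61/50 72/125 0; 16/25 -8/5 14/75 0; 0 0 0 1]
M⁻¹ · (-3818/375, -6/5, -541/250)ᵀ = (1/3, -1, -5)ᵀ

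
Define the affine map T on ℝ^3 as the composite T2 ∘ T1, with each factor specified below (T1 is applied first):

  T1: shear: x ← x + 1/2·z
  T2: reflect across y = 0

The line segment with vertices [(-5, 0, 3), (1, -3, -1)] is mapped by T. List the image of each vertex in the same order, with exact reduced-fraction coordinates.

T1 shear: x ← x + 1/2·z: (-5, 0, 3) → (-7/2, 0, 3); (1, -3, -1) → (1/2, -3, -1)
T2 reflect across y = 0: (-7/2, 0, 3) → (-7/2, 0, 3); (1/2, -3, -1) → (1/2, 3, -1)

image vertices: (-7/2, 0, 3), (1/2, 3, -1)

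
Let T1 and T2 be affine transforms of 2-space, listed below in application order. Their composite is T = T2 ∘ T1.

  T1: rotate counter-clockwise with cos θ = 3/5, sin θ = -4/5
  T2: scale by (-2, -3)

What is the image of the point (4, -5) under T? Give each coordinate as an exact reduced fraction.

T(p) = (16/5, 93/5)

T1 rotate counter-clockwise with cos θ = 3/5, sin θ = -4/5: (4, -5) → (-8/5, -31/5)
T2 scale by (-2, -3): (-8/5, -31/5) → (16/5, 93/5)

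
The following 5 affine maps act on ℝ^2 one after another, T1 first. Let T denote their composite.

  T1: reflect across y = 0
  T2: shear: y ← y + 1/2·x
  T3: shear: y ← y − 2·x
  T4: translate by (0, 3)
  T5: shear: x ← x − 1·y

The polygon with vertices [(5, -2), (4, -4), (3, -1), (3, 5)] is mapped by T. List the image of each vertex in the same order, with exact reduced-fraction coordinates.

image vertices: (15/2, -5/2), (3, 1), (7/2, -1/2), (19/2, -13/2)

T1 reflect across y = 0: (5, -2) → (5, 2); (4, -4) → (4, 4); (3, -1) → (3, 1); (3, 5) → (3, -5)
T2 shear: y ← y + 1/2·x: (5, 2) → (5, 9/2); (4, 4) → (4, 6); (3, 1) → (3, 5/2); (3, -5) → (3, -7/2)
T3 shear: y ← y − 2·x: (5, 9/2) → (5, -11/2); (4, 6) → (4, -2); (3, 5/2) → (3, -7/2); (3, -7/2) → (3, -19/2)
T4 translate by (0, 3): (5, -11/2) → (5, -5/2); (4, -2) → (4, 1); (3, -7/2) → (3, -1/2); (3, -19/2) → (3, -13/2)
T5 shear: x ← x − 1·y: (5, -5/2) → (15/2, -5/2); (4, 1) → (3, 1); (3, -1/2) → (7/2, -1/2); (3, -13/2) → (19/2, -13/2)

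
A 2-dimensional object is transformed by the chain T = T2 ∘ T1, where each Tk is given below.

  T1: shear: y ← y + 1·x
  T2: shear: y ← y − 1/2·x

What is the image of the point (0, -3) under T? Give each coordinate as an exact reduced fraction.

T1 shear: y ← y + 1·x: (0, -3) → (0, -3)
T2 shear: y ← y − 1/2·x: (0, -3) → (0, -3)

T(p) = (0, -3)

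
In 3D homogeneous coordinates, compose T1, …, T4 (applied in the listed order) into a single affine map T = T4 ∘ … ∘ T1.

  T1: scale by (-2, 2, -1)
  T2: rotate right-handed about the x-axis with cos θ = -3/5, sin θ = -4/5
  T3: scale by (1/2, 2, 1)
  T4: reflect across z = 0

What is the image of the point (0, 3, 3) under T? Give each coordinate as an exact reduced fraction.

T1 scale by (-2, 2, -1): (0, 3, 3) → (0, 6, -3)
T2 rotate right-handed about the x-axis with cos θ = -3/5, sin θ = -4/5: (0, 6, -3) → (0, -6, -3)
T3 scale by (1/2, 2, 1): (0, -6, -3) → (0, -12, -3)
T4 reflect across z = 0: (0, -12, -3) → (0, -12, 3)

T(p) = (0, -12, 3)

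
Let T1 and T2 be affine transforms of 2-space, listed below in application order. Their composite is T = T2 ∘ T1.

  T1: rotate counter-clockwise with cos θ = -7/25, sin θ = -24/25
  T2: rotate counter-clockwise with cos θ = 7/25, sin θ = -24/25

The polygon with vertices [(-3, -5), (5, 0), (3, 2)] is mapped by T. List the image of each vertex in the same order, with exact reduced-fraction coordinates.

T1 rotate counter-clockwise with cos θ = -7/25, sin θ = -24/25: (-3, -5) → (-99/25, 107/25); (5, 0) → (-7/5, -24/5); (3, 2) → (27/25, -86/25)
T2 rotate counter-clockwise with cos θ = 7/25, sin θ = -24/25: (-99/25, 107/25) → (3, 5); (-7/5, -24/5) → (-5, 0); (27/25, -86/25) → (-3, -2)

image vertices: (3, 5), (-5, 0), (-3, -2)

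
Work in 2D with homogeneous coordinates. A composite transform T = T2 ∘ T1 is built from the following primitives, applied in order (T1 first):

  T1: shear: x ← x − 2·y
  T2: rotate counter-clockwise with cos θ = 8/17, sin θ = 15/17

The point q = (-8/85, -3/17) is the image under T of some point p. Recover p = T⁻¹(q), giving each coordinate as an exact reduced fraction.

p = (-1/5, 0)

T1 = [1 -2 0; 0 1 0; 0 0 1]
T2·T1 = [8/17 -31/17 0; 15/17 -22/17 0; 0 0 1]
det M = 1; M⁻¹ = [-22/17 31/17 0; -15/17 8/17 0; 0 0 1]
M⁻¹ · (-8/85, -3/17)ᵀ = (-1/5, 0)ᵀ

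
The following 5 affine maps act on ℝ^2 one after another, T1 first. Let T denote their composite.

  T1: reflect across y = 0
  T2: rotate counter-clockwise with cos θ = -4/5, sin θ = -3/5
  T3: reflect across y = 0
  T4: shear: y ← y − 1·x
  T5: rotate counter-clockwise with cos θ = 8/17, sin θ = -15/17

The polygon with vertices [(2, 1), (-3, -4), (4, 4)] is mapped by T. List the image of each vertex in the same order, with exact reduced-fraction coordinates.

T1 reflect across y = 0: (2, 1) → (2, -1); (-3, -4) → (-3, 4); (4, 4) → (4, -4)
T2 rotate counter-clockwise with cos θ = -4/5, sin θ = -3/5: (2, -1) → (-11/5, -2/5); (-3, 4) → (24/5, -7/5); (4, -4) → (-28/5, 4/5)
T3 reflect across y = 0: (-11/5, -2/5) → (-11/5, 2/5); (24/5, -7/5) → (24/5, 7/5); (-28/5, 4/5) → (-28/5, -4/5)
T4 shear: y ← y − 1·x: (-11/5, 2/5) → (-11/5, 13/5); (24/5, 7/5) → (24/5, -17/5); (-28/5, -4/5) → (-28/5, 24/5)
T5 rotate counter-clockwise with cos θ = 8/17, sin θ = -15/17: (-11/5, 13/5) → (107/85, 269/85); (24/5, -17/5) → (-63/85, -496/85); (-28/5, 24/5) → (8/5, 36/5)

image vertices: (107/85, 269/85), (-63/85, -496/85), (8/5, 36/5)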